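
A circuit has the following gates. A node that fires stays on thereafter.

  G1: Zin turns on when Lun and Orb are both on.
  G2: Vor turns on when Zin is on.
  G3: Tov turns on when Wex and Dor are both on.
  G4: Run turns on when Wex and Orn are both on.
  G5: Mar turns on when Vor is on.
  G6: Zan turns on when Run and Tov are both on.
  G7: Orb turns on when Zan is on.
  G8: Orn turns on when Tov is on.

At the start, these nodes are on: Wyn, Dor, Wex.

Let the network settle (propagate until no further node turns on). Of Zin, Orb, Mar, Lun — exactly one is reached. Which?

Orb

G3: Wex and Dor on → Tov on.
Tov is on, so Orn turns on (G8).
G4: Wex and Orn on → Run on.
G6: Run and Tov on → Zan on.
Zan is on, so Orb turns on (G7).
No rule produces Lun, and it is not given. Mar would need Vor (G5), but Vor never turns on. Zin would need Lun and Orb (G1), but Lun never turns on.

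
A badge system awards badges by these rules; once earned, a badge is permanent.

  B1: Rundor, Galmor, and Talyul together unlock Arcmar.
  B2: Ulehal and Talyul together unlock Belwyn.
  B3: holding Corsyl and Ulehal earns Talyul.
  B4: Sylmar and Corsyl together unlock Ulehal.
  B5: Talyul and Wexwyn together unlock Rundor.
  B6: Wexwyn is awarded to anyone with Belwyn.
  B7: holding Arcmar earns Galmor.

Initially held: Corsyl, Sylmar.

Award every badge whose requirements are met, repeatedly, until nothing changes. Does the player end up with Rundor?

Yes

With Sylmar and Corsyl, Ulehal is earned (B4).
With Corsyl and Ulehal, Talyul is earned (B3).
With Ulehal and Talyul, Belwyn is earned (B2).
With Belwyn, Wexwyn is earned (B6).
With Talyul and Wexwyn, Rundor is earned (B5).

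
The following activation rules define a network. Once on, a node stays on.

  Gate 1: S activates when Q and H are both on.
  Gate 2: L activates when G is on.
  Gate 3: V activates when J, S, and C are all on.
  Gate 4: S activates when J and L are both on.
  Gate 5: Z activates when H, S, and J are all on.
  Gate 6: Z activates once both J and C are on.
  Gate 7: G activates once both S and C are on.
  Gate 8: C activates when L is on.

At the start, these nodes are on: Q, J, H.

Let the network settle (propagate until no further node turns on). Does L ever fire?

No

L would need G (Gate 2), but G never turns on.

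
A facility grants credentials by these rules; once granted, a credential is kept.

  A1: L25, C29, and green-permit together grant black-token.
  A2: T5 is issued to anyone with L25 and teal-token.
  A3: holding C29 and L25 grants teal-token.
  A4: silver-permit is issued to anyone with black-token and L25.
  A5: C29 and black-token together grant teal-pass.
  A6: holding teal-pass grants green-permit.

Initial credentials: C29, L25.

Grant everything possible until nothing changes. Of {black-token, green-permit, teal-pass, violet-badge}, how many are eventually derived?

black-token would need L25, C29, and green-permit (A1), but green-permit is never granted.
green-permit would need teal-pass (A6), but teal-pass is never granted.
teal-pass would need C29 and black-token (A5), but black-token is never granted.
No rule produces violet-badge, and it is not given.
None of the 4 are reached.

0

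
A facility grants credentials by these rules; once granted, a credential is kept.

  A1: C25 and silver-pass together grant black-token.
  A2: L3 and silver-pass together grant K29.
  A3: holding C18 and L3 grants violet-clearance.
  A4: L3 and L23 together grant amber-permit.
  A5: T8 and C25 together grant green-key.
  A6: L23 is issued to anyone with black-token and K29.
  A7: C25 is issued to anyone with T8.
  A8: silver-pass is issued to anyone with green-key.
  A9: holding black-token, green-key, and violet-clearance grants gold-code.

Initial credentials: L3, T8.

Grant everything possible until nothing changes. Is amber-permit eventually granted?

Yes

Holding T8 grants C25 (A7).
Holding T8 and C25 grants green-key (A5).
Holding green-key grants silver-pass (A8).
Holding L3 and silver-pass grants K29 (A2).
Holding C25 and silver-pass grants black-token (A1).
Holding black-token and K29 grants L23 (A6).
Holding L3 and L23 grants amber-permit (A4).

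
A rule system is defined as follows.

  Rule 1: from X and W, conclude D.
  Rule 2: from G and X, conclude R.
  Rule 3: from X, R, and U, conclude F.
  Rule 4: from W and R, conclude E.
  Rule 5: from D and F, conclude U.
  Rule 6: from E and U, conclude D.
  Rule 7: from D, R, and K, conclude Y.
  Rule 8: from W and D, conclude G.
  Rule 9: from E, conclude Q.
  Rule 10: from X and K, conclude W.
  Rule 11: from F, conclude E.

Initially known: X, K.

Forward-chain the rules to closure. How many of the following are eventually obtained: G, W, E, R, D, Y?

6

X and K hold, so W follows (Rule 10).
X and W hold, so D follows (Rule 1).
W and D hold, so G follows (Rule 8).
G and X hold, so R follows (Rule 2).
W and R hold, so E follows (Rule 4).
From D, R, and K, Rule 7 gives Y.
G: reached.
W: reached.
E: reached.
R: reached.
D: reached.
Y: reached.
All 6 are reached.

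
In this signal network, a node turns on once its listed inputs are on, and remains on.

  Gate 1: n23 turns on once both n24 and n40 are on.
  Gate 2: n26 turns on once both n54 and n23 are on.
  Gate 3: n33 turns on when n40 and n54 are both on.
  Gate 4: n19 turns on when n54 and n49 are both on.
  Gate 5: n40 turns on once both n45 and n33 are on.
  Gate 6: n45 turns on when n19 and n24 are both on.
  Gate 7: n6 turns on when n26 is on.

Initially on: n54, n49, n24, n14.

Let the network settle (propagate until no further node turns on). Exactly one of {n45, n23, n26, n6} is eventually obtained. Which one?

Gate 4: n54 and n49 on → n19 on.
n19 and n24 are on, so n45 turns on (Gate 6).
n26 would need n54 and n23 (Gate 2), but n23 never turns on. n6 would need n26 (Gate 7), but n26 never turns on. n23 would need n24 and n40 (Gate 1), but n40 never turns on.

n45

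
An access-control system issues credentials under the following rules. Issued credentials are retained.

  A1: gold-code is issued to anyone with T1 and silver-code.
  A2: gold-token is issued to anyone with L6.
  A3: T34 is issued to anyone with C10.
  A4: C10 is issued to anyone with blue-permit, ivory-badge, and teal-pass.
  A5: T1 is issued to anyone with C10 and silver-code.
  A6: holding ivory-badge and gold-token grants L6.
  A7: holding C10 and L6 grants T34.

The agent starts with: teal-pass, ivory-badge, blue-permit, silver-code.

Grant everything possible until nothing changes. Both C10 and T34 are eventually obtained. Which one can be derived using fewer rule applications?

C10

C10: Holding blue-permit, ivory-badge, and teal-pass grants C10 (A4). [1 rule application]
T34: Holding blue-permit, ivory-badge, and teal-pass grants C10 (A4). Holding C10 grants T34 (A3). [2 rule applications]
C10 needs fewer.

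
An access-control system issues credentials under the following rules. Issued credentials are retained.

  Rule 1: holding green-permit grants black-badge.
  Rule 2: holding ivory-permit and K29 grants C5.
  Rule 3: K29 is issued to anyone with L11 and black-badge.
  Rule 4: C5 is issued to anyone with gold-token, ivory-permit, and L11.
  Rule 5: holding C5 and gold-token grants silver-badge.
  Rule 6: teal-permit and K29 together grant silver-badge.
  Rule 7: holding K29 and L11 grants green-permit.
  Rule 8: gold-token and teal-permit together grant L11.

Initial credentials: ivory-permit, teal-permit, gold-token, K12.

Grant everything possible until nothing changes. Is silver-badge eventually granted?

Holding gold-token and teal-permit grants L11 (Rule 8).
Holding gold-token, ivory-permit, and L11 grants C5 (Rule 4).
Holding C5 and gold-token grants silver-badge (Rule 5).

Yes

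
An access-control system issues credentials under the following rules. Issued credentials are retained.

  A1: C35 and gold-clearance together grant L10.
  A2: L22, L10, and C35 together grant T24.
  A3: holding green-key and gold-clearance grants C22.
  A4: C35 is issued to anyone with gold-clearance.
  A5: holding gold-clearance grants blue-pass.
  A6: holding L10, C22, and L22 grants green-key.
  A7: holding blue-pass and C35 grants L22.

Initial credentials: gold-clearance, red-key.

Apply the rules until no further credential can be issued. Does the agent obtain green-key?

No

green-key would need L10, C22, and L22 (A6), but C22 is never granted.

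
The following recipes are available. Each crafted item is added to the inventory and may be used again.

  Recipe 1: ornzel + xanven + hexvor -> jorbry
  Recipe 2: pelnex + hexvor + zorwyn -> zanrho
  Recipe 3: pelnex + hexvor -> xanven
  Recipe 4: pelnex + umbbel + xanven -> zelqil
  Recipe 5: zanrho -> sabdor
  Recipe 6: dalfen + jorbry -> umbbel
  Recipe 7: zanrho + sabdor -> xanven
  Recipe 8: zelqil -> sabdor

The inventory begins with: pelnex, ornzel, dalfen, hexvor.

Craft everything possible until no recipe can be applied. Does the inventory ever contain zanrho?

zanrho would need pelnex, hexvor, and zorwyn (Recipe 2), but zorwyn is never obtained.

No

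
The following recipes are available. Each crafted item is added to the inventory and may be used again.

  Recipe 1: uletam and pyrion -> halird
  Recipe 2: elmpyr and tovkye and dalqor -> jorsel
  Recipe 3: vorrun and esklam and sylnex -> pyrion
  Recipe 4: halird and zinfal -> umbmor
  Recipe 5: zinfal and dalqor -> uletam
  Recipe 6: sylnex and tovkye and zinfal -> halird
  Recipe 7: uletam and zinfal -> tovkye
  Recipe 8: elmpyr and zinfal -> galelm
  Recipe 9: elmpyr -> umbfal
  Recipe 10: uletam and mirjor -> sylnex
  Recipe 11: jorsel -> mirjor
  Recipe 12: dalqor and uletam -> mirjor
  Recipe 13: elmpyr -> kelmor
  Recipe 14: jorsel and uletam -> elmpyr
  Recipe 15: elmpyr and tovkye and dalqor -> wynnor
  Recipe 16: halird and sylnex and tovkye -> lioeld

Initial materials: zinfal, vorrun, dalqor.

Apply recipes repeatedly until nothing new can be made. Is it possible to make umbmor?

Yes

zinfal and dalqor -> uletam (Recipe 5).
dalqor and uletam -> mirjor (Recipe 12).
Using Recipe 7, uletam and zinfal make tovkye.
Using Recipe 10, uletam and mirjor make sylnex.
sylnex and tovkye and zinfal -> halird (Recipe 6).
halird and zinfal -> umbmor (Recipe 4).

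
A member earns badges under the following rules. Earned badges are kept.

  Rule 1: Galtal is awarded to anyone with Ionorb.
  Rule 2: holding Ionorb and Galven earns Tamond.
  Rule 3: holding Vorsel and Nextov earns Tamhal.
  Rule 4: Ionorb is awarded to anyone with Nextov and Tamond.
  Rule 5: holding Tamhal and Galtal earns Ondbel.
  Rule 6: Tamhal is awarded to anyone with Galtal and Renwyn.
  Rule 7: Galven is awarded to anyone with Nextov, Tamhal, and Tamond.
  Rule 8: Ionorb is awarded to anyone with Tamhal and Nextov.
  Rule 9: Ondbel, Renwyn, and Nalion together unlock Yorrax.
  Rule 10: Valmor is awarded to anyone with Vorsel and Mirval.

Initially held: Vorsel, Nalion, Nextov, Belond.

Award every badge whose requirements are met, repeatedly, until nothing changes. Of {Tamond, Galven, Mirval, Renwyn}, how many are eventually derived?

0

Tamond would need Ionorb and Galven (Rule 2), but Galven is never earned.
Galven would need Nextov, Tamhal, and Tamond (Rule 7), but Tamond is never earned.
No rule produces Mirval, and it is not given.
No rule produces Renwyn, and it is not given.
None of the 4 are reached.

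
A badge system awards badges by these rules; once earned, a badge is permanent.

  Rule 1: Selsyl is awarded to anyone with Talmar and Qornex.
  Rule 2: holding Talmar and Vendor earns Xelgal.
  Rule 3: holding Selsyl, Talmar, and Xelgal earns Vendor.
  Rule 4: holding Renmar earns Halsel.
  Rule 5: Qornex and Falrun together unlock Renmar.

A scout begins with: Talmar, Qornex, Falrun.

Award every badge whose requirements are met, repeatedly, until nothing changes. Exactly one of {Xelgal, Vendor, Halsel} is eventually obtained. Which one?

With Qornex and Falrun, Renmar is earned (Rule 5).
With Renmar, Halsel is earned (Rule 4).
Xelgal would need Talmar and Vendor (Rule 2), but Vendor is never earned. Vendor would need Selsyl, Talmar, and Xelgal (Rule 3), but Xelgal is never earned.

Halsel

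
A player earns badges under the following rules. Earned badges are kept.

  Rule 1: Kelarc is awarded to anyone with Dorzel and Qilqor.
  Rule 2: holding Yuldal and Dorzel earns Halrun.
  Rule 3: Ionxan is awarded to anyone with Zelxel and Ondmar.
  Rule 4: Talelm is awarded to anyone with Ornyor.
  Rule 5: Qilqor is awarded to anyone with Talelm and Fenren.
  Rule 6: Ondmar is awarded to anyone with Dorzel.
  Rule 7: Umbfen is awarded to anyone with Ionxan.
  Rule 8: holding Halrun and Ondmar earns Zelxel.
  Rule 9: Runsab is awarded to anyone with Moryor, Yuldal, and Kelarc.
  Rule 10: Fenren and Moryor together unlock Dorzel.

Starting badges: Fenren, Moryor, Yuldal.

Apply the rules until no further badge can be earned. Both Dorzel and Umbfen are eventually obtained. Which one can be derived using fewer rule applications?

Dorzel

Dorzel: With Fenren and Moryor, Dorzel is earned (Rule 10). [1 rule application]
Umbfen: With Fenren and Moryor, Dorzel is earned (Rule 10). With Yuldal and Dorzel, Halrun is earned (Rule 2). With Dorzel, Ondmar is earned (Rule 6). With Halrun and Ondmar, Zelxel is earned (Rule 8). With Zelxel and Ondmar, Ionxan is earned (Rule 3). With Ionxan, Umbfen is earned (Rule 7). [6 rule applications]
Dorzel needs fewer.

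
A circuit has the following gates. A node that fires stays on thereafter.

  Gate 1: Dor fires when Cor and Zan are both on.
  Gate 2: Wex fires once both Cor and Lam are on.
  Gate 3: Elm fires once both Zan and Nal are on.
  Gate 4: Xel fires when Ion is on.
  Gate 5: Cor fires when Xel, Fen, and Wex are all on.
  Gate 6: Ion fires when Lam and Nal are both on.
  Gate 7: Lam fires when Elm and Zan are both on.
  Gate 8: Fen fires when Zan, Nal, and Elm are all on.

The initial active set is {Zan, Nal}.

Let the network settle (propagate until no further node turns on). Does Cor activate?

Cor would need Xel, Fen, and Wex (Gate 5), but Wex never turns on.

No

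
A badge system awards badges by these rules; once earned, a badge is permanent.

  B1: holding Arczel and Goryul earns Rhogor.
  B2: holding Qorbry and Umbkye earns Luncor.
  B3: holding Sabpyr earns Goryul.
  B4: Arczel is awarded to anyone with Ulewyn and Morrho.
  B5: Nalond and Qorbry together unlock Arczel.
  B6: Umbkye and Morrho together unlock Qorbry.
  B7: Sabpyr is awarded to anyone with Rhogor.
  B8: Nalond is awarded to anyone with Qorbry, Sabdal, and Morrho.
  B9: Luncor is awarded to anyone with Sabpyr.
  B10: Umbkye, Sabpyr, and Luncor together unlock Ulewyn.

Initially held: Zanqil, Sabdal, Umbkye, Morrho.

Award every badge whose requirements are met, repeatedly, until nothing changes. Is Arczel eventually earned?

Yes

With Umbkye and Morrho, Qorbry is earned (B6).
With Qorbry, Sabdal, and Morrho, Nalond is earned (B8).
With Nalond and Qorbry, Arczel is earned (B5).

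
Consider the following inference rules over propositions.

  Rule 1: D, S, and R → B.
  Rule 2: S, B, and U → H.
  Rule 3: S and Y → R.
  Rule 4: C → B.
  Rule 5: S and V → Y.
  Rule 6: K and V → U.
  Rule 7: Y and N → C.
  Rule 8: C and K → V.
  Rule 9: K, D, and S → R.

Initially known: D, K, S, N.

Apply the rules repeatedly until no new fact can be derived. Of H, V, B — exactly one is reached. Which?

B

From K, D, and S, Rule 9 gives R.
D, S, and R hold, so B follows (Rule 1).
H would need S, B, and U (Rule 2), but U is never established. V would need C and K (Rule 8), but C is never established.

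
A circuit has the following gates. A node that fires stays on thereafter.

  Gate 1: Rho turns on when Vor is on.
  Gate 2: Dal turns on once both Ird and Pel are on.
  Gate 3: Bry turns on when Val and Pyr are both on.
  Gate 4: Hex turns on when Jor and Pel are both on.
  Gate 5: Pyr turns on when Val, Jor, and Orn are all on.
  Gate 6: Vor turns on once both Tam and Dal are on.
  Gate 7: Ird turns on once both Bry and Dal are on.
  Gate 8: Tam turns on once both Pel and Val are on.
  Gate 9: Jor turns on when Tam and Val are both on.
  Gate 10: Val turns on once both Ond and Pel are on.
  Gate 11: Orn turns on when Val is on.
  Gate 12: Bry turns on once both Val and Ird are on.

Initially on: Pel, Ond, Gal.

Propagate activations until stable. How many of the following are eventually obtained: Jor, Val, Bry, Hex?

Gate 10: Ond and Pel on → Val on.
Val is on, so Orn turns on (Gate 11).
Gate 8: Pel and Val on → Tam on.
Gate 9: Tam and Val on → Jor on.
Gate 4: Jor and Pel on → Hex on.
Val, Jor, and Orn are on, so Pyr turns on (Gate 5).
Gate 3: Val and Pyr on → Bry on.
Jor: reached.
Val: reached.
Bry: reached.
Hex: reached.
All 4 are reached.

4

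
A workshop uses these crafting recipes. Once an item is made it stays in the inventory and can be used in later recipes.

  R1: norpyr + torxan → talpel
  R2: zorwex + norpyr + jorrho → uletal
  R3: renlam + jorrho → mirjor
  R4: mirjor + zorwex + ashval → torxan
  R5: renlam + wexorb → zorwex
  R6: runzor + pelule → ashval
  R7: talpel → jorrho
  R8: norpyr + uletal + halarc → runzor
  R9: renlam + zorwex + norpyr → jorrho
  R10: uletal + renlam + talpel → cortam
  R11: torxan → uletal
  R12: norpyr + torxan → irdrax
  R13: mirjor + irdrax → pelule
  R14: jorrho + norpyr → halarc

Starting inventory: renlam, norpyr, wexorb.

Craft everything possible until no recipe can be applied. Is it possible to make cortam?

No

cortam would need uletal, renlam, and talpel (R10), but talpel is never obtained.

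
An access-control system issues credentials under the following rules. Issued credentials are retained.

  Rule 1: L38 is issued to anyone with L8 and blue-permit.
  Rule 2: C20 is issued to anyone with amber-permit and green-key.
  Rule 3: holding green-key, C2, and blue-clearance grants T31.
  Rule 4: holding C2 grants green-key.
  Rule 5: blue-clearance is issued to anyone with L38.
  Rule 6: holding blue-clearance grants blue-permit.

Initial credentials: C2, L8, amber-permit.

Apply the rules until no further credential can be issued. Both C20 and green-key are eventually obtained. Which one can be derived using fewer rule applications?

green-key: Holding C2 grants green-key (Rule 4). [1 rule application]
C20: Holding C2 grants green-key (Rule 4). Holding amber-permit and green-key grants C20 (Rule 2). [2 rule applications]
green-key needs fewer.

green-key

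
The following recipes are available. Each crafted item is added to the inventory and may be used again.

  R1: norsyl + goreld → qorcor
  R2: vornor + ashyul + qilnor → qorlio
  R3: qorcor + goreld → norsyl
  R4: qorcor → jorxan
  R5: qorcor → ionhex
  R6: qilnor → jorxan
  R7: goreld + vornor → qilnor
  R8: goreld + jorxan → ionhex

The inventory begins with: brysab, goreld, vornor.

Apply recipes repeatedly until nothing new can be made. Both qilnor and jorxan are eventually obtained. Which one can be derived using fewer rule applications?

qilnor: goreld + vornor → qilnor (R7). [1 rule application]
jorxan: Using R7, goreld and vornor make qilnor. Using R6, qilnor makes jorxan. [2 rule applications]
qilnor needs fewer.

qilnor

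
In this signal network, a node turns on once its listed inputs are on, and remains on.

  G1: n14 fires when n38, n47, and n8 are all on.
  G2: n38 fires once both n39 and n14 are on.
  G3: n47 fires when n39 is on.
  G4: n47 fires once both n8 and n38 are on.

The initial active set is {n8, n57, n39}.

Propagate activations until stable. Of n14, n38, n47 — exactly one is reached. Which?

n39 is on, so n47 fires (G3).
n38 would need n39 and n14 (G2), but n14 never turns on. n14 would need n38, n47, and n8 (G1), but n38 never turns on.

n47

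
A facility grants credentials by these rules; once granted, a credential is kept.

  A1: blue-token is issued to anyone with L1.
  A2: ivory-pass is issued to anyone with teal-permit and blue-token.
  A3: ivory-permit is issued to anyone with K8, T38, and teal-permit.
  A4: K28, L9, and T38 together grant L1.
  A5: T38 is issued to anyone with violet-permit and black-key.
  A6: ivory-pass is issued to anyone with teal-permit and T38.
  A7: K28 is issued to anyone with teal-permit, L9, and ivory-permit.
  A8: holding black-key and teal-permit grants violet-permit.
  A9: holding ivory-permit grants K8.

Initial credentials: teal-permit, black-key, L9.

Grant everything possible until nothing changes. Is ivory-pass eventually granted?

Yes

Holding black-key and teal-permit grants violet-permit (A8).
Holding violet-permit and black-key grants T38 (A5).
Holding teal-permit and T38 grants ivory-pass (A6).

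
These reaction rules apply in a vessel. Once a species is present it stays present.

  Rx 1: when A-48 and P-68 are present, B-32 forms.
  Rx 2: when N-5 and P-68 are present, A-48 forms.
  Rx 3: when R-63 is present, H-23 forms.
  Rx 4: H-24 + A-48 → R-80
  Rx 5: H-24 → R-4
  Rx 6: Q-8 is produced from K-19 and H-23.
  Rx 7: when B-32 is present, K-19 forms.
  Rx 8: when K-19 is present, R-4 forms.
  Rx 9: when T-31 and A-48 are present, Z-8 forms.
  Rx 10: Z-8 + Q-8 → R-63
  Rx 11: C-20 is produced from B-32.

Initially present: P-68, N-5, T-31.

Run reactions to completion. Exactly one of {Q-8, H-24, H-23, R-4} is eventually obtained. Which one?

R-4

N-5 and P-68 present → A-48 forms (Rx 2).
A-48 and P-68 present → B-32 forms (Rx 1).
B-32 present → K-19 forms (Rx 7).
K-19 present → R-4 forms (Rx 8).
H-23 would need R-63 (Rx 3), but R-63 never forms. Q-8 would need K-19 and H-23 (Rx 6), but H-23 never forms. No rule produces H-24, and it is not given.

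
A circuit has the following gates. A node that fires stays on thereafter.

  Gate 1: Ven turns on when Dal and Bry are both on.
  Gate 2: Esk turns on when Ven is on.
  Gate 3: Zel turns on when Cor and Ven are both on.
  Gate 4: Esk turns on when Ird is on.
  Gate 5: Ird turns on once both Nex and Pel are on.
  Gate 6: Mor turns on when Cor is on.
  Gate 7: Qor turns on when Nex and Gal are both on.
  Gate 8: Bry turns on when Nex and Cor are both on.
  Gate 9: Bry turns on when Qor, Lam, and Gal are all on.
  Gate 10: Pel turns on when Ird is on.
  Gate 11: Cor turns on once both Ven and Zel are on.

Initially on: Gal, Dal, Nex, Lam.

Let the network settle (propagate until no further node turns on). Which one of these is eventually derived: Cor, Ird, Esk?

Gate 7: Nex and Gal on → Qor on.
Gate 9: Qor, Lam, and Gal on → Bry on.
Gate 1: Dal and Bry on → Ven on.
Gate 2: Ven on → Esk on.
Ird would need Nex and Pel (Gate 5), but Pel never turns on. Cor would need Ven and Zel (Gate 11), but Zel never turns on.

Esk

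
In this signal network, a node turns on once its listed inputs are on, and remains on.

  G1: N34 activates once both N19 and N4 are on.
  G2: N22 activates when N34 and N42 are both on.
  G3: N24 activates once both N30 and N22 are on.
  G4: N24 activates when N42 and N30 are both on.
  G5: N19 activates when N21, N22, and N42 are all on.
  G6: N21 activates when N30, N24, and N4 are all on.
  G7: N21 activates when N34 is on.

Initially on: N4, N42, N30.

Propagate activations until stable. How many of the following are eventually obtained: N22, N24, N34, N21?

N42 and N30 are on, so N24 activates (G4).
G6: N30, N24, and N4 on → N21 on.
N22 would need N34 and N42 (G2), but N34 never turns on.
N24: reached.
N34 would need N19 and N4 (G1), but N19 never turns on.
N21: reached.
Reached: N24 and N21 — 2 of the 4.

2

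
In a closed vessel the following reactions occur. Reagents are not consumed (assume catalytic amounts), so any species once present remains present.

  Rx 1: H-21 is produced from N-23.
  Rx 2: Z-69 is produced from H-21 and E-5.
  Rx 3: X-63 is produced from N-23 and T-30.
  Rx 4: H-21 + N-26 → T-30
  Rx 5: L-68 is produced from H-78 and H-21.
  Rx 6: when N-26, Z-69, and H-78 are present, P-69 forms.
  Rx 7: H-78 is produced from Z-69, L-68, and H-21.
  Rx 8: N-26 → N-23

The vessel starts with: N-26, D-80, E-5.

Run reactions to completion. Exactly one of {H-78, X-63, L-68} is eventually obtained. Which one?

N-26 present → N-23 forms (Rx 8).
N-23 present → H-21 forms (Rx 1).
H-21 and N-26 present → T-30 forms (Rx 4).
N-23 and T-30 present → X-63 forms (Rx 3).
L-68 would need H-78 and H-21 (Rx 5), but H-78 never forms. H-78 would need Z-69, L-68, and H-21 (Rx 7), but L-68 never forms.

X-63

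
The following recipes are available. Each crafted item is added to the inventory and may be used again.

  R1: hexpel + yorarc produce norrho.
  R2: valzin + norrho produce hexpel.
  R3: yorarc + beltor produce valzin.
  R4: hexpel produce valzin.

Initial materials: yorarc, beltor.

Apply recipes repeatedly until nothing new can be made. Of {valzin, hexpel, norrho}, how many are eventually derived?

Using R3, yorarc and beltor make valzin.
valzin: reached.
hexpel would need valzin and norrho (R2), but norrho is never obtained.
norrho would need hexpel and yorarc (R1), but hexpel is never obtained.
Reached: valzin — 1 of the 3.

1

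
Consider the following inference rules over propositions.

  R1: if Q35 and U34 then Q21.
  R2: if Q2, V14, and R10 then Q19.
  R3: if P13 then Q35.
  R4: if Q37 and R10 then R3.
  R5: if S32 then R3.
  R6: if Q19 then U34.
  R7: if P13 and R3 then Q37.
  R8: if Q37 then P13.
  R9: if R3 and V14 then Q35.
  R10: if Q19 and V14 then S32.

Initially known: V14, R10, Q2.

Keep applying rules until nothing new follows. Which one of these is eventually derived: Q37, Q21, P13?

Q21

Q2, V14, and R10 hold, so Q19 follows (R2).
Q19 holds, so U34 follows (R6).
Q19 and V14 hold, so S32 follows (R10).
From S32, R5 gives R3.
R3 and V14 hold, so Q35 follows (R9).
Q35 and U34 hold, so Q21 follows (R1).
Q37 would need P13 and R3 (R7), but P13 is never established. P13 would need Q37 (R8), but Q37 is never established.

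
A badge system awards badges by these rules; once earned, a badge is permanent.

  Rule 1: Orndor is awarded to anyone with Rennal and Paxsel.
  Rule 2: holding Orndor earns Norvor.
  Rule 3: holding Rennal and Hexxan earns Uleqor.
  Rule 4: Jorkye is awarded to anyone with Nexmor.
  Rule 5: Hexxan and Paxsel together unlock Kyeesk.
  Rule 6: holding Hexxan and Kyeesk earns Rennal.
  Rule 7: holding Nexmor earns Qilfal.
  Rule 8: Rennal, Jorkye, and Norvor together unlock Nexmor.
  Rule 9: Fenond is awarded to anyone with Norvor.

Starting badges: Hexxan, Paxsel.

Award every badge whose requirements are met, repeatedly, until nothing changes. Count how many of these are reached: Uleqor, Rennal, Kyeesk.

With Hexxan and Paxsel, Kyeesk is earned (Rule 5).
With Hexxan and Kyeesk, Rennal is earned (Rule 6).
With Rennal and Hexxan, Uleqor is earned (Rule 3).
Uleqor: reached.
Rennal: reached.
Kyeesk: reached.
All 3 are reached.

3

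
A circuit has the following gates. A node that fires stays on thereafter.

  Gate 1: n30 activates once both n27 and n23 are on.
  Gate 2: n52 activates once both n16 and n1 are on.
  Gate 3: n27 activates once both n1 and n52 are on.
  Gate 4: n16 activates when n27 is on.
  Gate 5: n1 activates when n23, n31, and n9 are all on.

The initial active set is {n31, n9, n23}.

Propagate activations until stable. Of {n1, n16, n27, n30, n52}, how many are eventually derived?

Gate 5: n23, n31, and n9 on → n1 on.
n1: reached.
n16 would need n27 (Gate 4), but n27 never turns on.
n27 would need n1 and n52 (Gate 3), but n52 never turns on.
n30 would need n27 and n23 (Gate 1), but n27 never turns on.
n52 would need n16 and n1 (Gate 2), but n16 never turns on.
Reached: n1 — 1 of the 5.

1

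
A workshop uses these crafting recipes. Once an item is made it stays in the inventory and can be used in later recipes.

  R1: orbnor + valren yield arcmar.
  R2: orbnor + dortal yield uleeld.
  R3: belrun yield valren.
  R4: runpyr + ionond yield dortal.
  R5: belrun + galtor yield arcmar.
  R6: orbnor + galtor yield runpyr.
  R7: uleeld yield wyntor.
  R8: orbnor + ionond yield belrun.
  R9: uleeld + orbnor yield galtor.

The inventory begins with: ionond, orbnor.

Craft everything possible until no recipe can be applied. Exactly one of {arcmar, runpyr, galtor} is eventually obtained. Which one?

arcmar

Using R8, orbnor and ionond make belrun.
Using R3, belrun makes valren.
orbnor + valren → arcmar (R1).
galtor would need uleeld and orbnor (R9), but uleeld is never obtained. runpyr would need orbnor and galtor (R6), but galtor is never obtained.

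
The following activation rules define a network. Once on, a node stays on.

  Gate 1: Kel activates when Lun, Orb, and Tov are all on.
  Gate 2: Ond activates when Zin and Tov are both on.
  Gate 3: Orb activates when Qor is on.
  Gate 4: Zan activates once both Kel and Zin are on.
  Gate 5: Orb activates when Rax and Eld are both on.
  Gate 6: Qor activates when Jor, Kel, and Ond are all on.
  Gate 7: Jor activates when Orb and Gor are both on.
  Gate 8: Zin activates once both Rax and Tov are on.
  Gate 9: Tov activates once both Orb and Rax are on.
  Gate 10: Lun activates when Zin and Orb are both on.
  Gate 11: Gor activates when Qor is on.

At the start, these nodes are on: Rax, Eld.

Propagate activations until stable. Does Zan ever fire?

Yes

Gate 5: Rax and Eld on → Orb on.
Orb and Rax are on, so Tov activates (Gate 9).
Rax and Tov are on, so Zin activates (Gate 8).
Zin and Orb are on, so Lun activates (Gate 10).
Lun, Orb, and Tov are on, so Kel activates (Gate 1).
Kel and Zin are on, so Zan activates (Gate 4).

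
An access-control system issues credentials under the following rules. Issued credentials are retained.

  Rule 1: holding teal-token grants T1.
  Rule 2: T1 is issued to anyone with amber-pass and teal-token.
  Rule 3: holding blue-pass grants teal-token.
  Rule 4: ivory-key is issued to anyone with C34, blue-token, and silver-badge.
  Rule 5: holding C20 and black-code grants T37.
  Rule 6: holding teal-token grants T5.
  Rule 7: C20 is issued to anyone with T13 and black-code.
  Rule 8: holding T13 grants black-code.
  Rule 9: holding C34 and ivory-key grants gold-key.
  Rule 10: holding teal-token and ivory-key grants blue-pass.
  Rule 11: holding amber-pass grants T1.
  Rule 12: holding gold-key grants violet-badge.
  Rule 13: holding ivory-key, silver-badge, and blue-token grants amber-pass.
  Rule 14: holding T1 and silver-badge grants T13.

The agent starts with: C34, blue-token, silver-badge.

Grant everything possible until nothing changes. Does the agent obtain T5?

T5 would need teal-token (Rule 6), but teal-token is never granted.

No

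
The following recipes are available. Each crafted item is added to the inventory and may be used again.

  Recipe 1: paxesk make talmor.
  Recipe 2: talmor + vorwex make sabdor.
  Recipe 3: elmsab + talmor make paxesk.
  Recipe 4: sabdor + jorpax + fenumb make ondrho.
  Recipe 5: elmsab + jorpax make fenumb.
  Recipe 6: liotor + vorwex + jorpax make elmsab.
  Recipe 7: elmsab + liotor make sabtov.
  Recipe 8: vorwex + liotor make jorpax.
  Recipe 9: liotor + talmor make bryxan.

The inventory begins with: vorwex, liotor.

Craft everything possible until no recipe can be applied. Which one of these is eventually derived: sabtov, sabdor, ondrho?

sabtov

vorwex + liotor → jorpax (Recipe 8).
Using Recipe 6, liotor, vorwex, and jorpax make elmsab.
Using Recipe 7, elmsab and liotor make sabtov.
ondrho would need sabdor, jorpax, and fenumb (Recipe 4), but sabdor is never obtained. sabdor would need talmor and vorwex (Recipe 2), but talmor is never obtained.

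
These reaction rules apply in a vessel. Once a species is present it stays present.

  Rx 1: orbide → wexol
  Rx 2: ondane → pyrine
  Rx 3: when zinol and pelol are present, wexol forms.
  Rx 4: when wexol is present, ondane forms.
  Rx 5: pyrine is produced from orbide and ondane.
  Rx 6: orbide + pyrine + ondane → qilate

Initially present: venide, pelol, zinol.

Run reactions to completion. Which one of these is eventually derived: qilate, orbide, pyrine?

pyrine

zinol and pelol present → wexol forms (Rx 3).
wexol present → ondane forms (Rx 4).
ondane present → pyrine forms (Rx 2).
No rule produces orbide, and it is not given. qilate would need orbide, pyrine, and ondane (Rx 6), but orbide never forms.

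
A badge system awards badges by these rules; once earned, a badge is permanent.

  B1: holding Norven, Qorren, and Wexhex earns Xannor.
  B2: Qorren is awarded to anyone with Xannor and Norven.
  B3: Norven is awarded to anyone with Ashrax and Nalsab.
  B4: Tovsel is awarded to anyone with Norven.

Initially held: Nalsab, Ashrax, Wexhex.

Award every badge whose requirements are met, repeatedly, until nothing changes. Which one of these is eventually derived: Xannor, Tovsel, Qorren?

With Ashrax and Nalsab, Norven is earned (B3).
With Norven, Tovsel is earned (B4).
Qorren would need Xannor and Norven (B2), but Xannor is never earned. Xannor would need Norven, Qorren, and Wexhex (B1), but Qorren is never earned.

Tovsel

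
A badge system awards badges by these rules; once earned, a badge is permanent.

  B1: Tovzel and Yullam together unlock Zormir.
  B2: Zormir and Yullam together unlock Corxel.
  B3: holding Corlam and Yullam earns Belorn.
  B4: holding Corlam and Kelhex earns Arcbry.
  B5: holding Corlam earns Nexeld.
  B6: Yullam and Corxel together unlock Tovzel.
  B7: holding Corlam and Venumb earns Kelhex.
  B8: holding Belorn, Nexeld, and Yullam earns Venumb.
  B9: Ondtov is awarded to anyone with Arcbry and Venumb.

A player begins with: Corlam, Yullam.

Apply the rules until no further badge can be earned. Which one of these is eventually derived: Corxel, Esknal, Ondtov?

With Corlam and Yullam, Belorn is earned (B3).
With Corlam, Nexeld is earned (B5).
With Belorn, Nexeld, and Yullam, Venumb is earned (B8).
With Corlam and Venumb, Kelhex is earned (B7).
With Corlam and Kelhex, Arcbry is earned (B4).
With Arcbry and Venumb, Ondtov is earned (B9).
Corxel would need Zormir and Yullam (B2), but Zormir is never earned. No rule produces Esknal, and it is not given.

Ondtov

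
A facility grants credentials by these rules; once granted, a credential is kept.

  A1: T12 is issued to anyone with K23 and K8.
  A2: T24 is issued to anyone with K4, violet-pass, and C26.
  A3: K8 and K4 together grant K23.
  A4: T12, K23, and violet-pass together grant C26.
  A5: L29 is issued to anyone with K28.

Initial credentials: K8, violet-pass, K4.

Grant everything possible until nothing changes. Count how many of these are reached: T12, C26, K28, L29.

Holding K8 and K4 grants K23 (A3).
Holding K23 and K8 grants T12 (A1).
Holding T12, K23, and violet-pass grants C26 (A4).
T12: reached.
C26: reached.
No rule produces K28, and it is not given.
L29 would need K28 (A5), but K28 is never granted.
Reached: T12 and C26 — 2 of the 4.

2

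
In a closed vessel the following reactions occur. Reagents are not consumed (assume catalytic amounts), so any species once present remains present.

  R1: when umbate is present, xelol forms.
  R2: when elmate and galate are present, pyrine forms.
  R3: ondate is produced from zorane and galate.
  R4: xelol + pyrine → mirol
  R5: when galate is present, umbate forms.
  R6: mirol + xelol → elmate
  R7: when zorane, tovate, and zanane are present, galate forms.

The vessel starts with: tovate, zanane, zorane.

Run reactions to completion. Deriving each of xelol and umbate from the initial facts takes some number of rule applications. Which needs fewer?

umbate: zorane, tovate, and zanane present → galate forms (R7). galate present → umbate forms (R5). [2 rule applications]
xelol: zorane, tovate, and zanane present → galate forms (R7). galate present → umbate forms (R5). umbate present → xelol forms (R1). [3 rule applications]
umbate needs fewer.

umbate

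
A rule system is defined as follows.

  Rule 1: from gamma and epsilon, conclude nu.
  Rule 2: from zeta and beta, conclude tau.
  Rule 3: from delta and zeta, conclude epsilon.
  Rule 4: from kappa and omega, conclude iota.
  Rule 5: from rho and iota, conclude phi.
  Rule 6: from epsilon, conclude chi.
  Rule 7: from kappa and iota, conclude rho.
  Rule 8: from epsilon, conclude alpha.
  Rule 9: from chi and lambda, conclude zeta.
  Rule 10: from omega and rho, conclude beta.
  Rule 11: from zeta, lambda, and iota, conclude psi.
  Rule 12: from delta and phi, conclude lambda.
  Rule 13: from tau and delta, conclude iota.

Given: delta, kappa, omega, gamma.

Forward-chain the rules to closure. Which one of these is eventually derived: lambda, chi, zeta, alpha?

lambda

From kappa and omega, Rule 4 gives iota.
kappa and iota hold, so rho follows (Rule 7).
rho and iota hold, so phi follows (Rule 5).
delta and phi hold, so lambda follows (Rule 12).
alpha would need epsilon (Rule 8), but epsilon is never established. zeta would need chi and lambda (Rule 9), but chi is never established. chi would need epsilon (Rule 6), but epsilon is never established.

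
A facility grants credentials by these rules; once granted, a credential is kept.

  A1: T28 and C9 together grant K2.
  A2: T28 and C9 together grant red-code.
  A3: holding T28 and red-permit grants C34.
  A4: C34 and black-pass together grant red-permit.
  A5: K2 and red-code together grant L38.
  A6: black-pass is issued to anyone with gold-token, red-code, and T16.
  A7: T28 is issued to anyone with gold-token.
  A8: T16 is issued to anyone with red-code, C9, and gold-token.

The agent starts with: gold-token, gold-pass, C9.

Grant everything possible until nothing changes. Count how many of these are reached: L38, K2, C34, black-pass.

3

Holding gold-token grants T28 (A7).
Holding T28 and C9 grants K2 (A1).
Holding T28 and C9 grants red-code (A2).
Holding red-code, C9, and gold-token grants T16 (A8).
Holding K2 and red-code grants L38 (A5).
Holding gold-token, red-code, and T16 grants black-pass (A6).
L38: reached.
K2: reached.
C34 would need T28 and red-permit (A3), but red-permit is never granted.
black-pass: reached.
Reached: L38, K2, and black-pass — 3 of the 4.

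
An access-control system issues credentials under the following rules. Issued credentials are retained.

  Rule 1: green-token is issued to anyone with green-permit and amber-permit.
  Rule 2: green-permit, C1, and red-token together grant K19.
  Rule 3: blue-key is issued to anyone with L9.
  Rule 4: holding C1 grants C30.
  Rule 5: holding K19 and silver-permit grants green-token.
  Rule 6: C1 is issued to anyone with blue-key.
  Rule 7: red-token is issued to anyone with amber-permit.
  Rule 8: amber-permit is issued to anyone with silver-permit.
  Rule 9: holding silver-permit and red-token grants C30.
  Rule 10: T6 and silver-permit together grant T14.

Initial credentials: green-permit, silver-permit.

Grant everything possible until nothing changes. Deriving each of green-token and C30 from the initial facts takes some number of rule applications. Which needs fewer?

green-token: Holding silver-permit grants amber-permit (Rule 8). Holding green-permit and amber-permit grants green-token (Rule 1). [2 rule applications]
C30: Holding silver-permit grants amber-permit (Rule 8). Holding amber-permit grants red-token (Rule 7). Holding silver-permit and red-token grants C30 (Rule 9). [3 rule applications]
green-token needs fewer.

green-token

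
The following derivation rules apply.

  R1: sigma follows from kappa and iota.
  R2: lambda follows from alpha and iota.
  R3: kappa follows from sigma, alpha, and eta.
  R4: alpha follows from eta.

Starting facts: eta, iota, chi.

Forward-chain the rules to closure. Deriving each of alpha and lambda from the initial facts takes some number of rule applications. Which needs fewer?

alpha

alpha: eta holds, so alpha follows (R4). [1 rule application]
lambda: From eta, R4 gives alpha. alpha and iota hold, so lambda follows (R2). [2 rule applications]
alpha needs fewer.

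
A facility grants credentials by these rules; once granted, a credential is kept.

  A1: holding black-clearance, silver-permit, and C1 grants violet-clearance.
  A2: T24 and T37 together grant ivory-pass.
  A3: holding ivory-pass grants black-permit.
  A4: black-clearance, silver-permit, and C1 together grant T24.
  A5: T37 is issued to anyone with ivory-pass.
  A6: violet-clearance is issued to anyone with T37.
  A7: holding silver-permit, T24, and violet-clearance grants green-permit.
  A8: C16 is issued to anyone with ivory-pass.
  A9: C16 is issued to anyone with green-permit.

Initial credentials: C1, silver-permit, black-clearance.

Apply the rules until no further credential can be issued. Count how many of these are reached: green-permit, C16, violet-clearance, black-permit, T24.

4

Holding black-clearance, silver-permit, and C1 grants T24 (A4).
Holding black-clearance, silver-permit, and C1 grants violet-clearance (A1).
Holding silver-permit, T24, and violet-clearance grants green-permit (A7).
Holding green-permit grants C16 (A9).
green-permit: reached.
C16: reached.
violet-clearance: reached.
black-permit would need ivory-pass (A3), but ivory-pass is never granted.
T24: reached.
Reached: green-permit, C16, violet-clearance, and T24 — 4 of the 5.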